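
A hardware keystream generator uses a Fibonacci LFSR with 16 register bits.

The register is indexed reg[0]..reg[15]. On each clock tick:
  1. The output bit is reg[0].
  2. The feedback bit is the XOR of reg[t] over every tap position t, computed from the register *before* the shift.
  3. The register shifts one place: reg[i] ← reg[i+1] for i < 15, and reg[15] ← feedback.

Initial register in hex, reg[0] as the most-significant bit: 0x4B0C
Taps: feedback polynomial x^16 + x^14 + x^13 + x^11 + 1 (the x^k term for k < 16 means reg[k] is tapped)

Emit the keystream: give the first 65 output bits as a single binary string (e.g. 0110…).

01001011000011001001101000011001001110100000101010011011011001000

k : reg_k → out_k, fb_k
0: 0100101100001100 → 0, fb=1
1: 1001011000011001 → 1, fb=0
2: 0010110000110010 → 0, fb=0
3: 0101100001100100 → 0, fb=1
4: 1011000011001001 → 1, fb=1
5: 0110000110010011 → 0, fb=0
6: 1100001100100110 → 1, fb=1
7: 1000011001001101 → 1, fb=0
8: 0000110010011010 → 0, fb=0
9: 0001100100110100 → 0, fb=0
10: 0011001001101000 → 0, fb=0
11: 0110010011010000 → 0, fb=1
12: 1100100110100001 → 1, fb=1
13: 1001001101000011 → 1, fb=0
14: 0010011010000110 → 0, fb=0
15: 0100110100001100 → 0, fb=1
16: 1001101000011001 → 1, fb=0
17: 0011010000110010 → 0, fb=0
18: 0110100001100100 → 0, fb=1
19: 1101000011001001 → 1, fb=1
20: 1010000110010011 → 1, fb=1
21: 0100001100100111 → 0, fb=0
22: 1000011001001110 → 1, fb=1
23: 0000110010011101 → 0, fb=0
24: 0001100100111010 → 0, fb=0
25: 0011001001110100 → 0, fb=0
26: 0110010011101000 → 0, fb=0
27: 1100100111010000 → 1, fb=0
28: 1001001110100000 → 1, fb=1
29: 0010011101000001 → 0, fb=0
30: 0100111010000010 → 0, fb=1
31: 1001110100000101 → 1, fb=0
32: 0011101000001010 → 0, fb=1
33: 0111010000010101 → 0, fb=0
34: 1110100000101010 → 1, fb=0
35: 1101000001010100 → 1, fb=1
36: 1010000010101001 → 1, fb=1
37: 0100000101010011 → 0, fb=0
38: 1000001010100110 → 1, fb=1
39: 0000010101001101 → 0, fb=1
40: 0000101010011011 → 0, fb=0
41: 0001010100110110 → 0, fb=1
42: 0010101001101101 → 0, fb=1
43: 0101010011011011 → 0, fb=0
44: 1010100110110110 → 1, fb=0
45: 0101001101101100 → 0, fb=1
46: 1010011011011001 → 1, fb=0
47: 0100110110110010 → 0, fb=0
48: 1001101101100100 → 1, fb=0
49: 0011011011001000 → 0, fb=0
50: 0110110110010000 → 0, fb=1
51: 1101101100100001 → 1, fb=1
52: 1011011001000011 → 1, fb=0
53: 0110110010000110 → 0, fb=0
54: 1101100100001100 → 1, fb=0
55: 1011001000011000 → 1, fb=0
56: 0110010000110000 → 0, fb=1
57: 1100100001100001 → 1, fb=1
58: 1001000011000011 → 1, fb=0
59: 0010000110000110 → 0, fb=0
60: 0100001100001100 → 0, fb=1
61: 1000011000011001 → 1, fb=0
62: 0000110000110010 → 0, fb=0
63: 0001100001100100 → 0, fb=1
64: 0011000011001001 → 0, fb=0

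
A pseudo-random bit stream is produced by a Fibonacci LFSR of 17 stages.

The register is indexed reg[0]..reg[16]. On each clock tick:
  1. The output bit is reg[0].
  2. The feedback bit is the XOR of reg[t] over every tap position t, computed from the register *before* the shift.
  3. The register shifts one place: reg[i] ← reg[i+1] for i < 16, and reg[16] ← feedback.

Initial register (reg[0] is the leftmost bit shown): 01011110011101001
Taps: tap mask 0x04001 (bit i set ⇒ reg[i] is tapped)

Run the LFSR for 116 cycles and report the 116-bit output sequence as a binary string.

01011110011101001011100000111101111000000001110101011011011000101111001111001000011101110000010010101110010010110011

k : reg_k → out_k, fb_k
0: 01011110011101001 → 0, fb=0
1: 10111100111010010 → 1, fb=1
2: 01111001110100101 → 0, fb=1
3: 11110011101001011 → 1, fb=1
4: 11100111010010111 → 1, fb=0
5: 11001110100101110 → 1, fb=0
6: 10011101001011100 → 1, fb=0
7: 00111010010111000 → 0, fb=0
8: 01110100101110000 → 0, fb=0
9: 11101001011100000 → 1, fb=1
10: 11010010111000001 → 1, fb=1
11: 10100101110000011 → 1, fb=1
12: 01001011100000111 → 0, fb=1
13: 10010111000001111 → 1, fb=0
14: 00101110000011110 → 0, fb=1
15: 01011100000111101 → 0, fb=1
16: 10111000001111011 → 1, fb=1
17: 01110000011110111 → 0, fb=1
18: 11100000111101111 → 1, fb=0
19: 11000001111011110 → 1, fb=0
20: 10000011110111100 → 1, fb=0
21: 00000111101111000 → 0, fb=0
22: 00001111011110000 → 0, fb=0
23: 00011110111100000 → 0, fb=0
24: 00111101111000000 → 0, fb=0
25: 01111011110000000 → 0, fb=0
26: 11110111100000000 → 1, fb=1
27: 11101111000000001 → 1, fb=1
28: 11011110000000011 → 1, fb=1
29: 10111100000000111 → 1, fb=0
30: 01111000000001110 → 0, fb=1
31: 11110000000011101 → 1, fb=0
32: 11100000000111010 → 1, fb=1
33: 11000000001110101 → 1, fb=0
34: 10000000011101010 → 1, fb=1
35: 00000000111010101 → 0, fb=1
36: 00000001110101011 → 0, fb=0
37: 00000011101010110 → 0, fb=1
38: 00000111010101101 → 0, fb=1
39: 00001110101011011 → 0, fb=0
40: 00011101010110110 → 0, fb=1
41: 00111010101101101 → 0, fb=1
42: 01110101011011011 → 0, fb=0
43: 11101010110110110 → 1, fb=0
44: 11010101101101100 → 1, fb=0
45: 10101011011011000 → 1, fb=1
46: 01010110110110001 → 0, fb=0
47: 10101101101100010 → 1, fb=1
48: 01011011011000101 → 0, fb=1
49: 10110110110001011 → 1, fb=1
50: 01101101100010111 → 0, fb=1
51: 11011011000101111 → 1, fb=0
52: 10110110001011110 → 1, fb=0
53: 01101100010111100 → 0, fb=1
54: 11011000101111001 → 1, fb=1
55: 10110001011110011 → 1, fb=1
56: 01100010111100111 → 0, fb=1
57: 11000101111001111 → 1, fb=0
58: 10001011110011110 → 1, fb=0
59: 00010111100111100 → 0, fb=1
60: 00101111001111001 → 0, fb=0
61: 01011110011110010 → 0, fb=0
62: 10111100111100100 → 1, fb=0
63: 01111001111001000 → 0, fb=0
64: 11110011110010000 → 1, fb=1
65: 11100111100100001 → 1, fb=1
66: 11001111001000011 → 1, fb=1
67: 10011110010000111 → 1, fb=0
68: 00111100100001110 → 0, fb=1
69: 01111001000011101 → 0, fb=1
70: 11110010000111011 → 1, fb=1
71: 11100100001110111 → 1, fb=0
72: 11001000011101110 → 1, fb=0
73: 10010000111011100 → 1, fb=0
74: 00100001110111000 → 0, fb=0
75: 01000011101110000 → 0, fb=0
76: 10000111011100000 → 1, fb=1
77: 00001110111000001 → 0, fb=0
78: 00011101110000010 → 0, fb=0
79: 00111011100000100 → 0, fb=1
80: 01110111000001001 → 0, fb=0
81: 11101110000010010 → 1, fb=1
82: 11011100000100101 → 1, fb=0
83: 10111000001001010 → 1, fb=1
84: 01110000010010101 → 0, fb=1
85: 11100000100101011 → 1, fb=1
86: 11000001001010111 → 1, fb=0
87: 10000010010101110 → 1, fb=0
88: 00000100101011100 → 0, fb=1
89: 00001001010111001 → 0, fb=0
90: 00010010101110010 → 0, fb=0
91: 00100101011100100 → 0, fb=1
92: 01001010111001001 → 0, fb=0
93: 10010101110010010 → 1, fb=1
94: 00101011100100101 → 0, fb=1
95: 01010111001001011 → 0, fb=0
96: 10101110010010110 → 1, fb=0
97: 01011100100101100 → 0, fb=1
98: 10111001001011001 → 1, fb=1
99: 01110010010110011 → 0, fb=0
100: 11100100101100110 → 1, fb=0
101: 11001001011001100 → 1, fb=0
102: 10010010110011000 → 1, fb=1
103: 00100101100110001 → 0, fb=0
104: 01001011001100010 → 0, fb=0
105: 10010110011000100 → 1, fb=0
106: 00101100110001000 → 0, fb=0
107: 01011001100010000 → 0, fb=0
108: 10110011000100000 → 1, fb=1
109: 01100110001000001 → 0, fb=0
110: 11001100010000010 → 1, fb=1
111: 10011000100000101 → 1, fb=0
112: 00110001000001010 → 0, fb=0
113: 01100010000010100 → 0, fb=1
114: 11000100000101001 → 1, fb=1
115: 10001000001010011 → 1, fb=1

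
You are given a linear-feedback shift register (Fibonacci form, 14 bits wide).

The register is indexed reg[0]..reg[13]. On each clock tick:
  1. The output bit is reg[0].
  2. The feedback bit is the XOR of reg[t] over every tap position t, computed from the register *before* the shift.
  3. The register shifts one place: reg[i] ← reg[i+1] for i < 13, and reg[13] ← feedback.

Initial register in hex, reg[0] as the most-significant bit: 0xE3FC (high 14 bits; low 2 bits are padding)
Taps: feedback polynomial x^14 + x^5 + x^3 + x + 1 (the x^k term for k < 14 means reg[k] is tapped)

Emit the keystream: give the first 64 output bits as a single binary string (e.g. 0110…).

1110001111111101000100010011011001110000100111000001101100011110

tick  register→output (feedback)
  0  11100011111111→1 (0)
  1  11000111111110→1 (1)
  2  10001111111101→1 (0)
  3  00011111111010→0 (0)
  4  00111111110100→0 (0)
  5  01111111101000→0 (1)
  6  11111111010001→1 (0)
  7  11111110100010→1 (0)
  8  11111101000100→1 (0)
  9  11111010001000→1 (1)
 10  11110100010001→1 (0)
 11  11101000100010→1 (0)
 12  11010001000100→1 (1)
 13  10100010001001→1 (1)
 14  01000100010011→0 (0)
 15  10001000100110→1 (1)
 16  00010001001101→0 (1)
 17  00100010011011→0 (0)
 18  01000100110110→0 (0)
 19  10001001101100→1 (1)
 20  00010011011001→0 (1)
 21  00100110110011→0 (1)
 22  01001101100111→0 (0)
 23  10011011001110→1 (0)
 24  00110110011100→0 (0)
 25  01101100111000→0 (0)
 26  11011001110000→1 (1)
 27  10110011100001→1 (0)
 28  01100111000010→0 (0)
 29  11001110000100→1 (1)
 30  10011100001001→1 (1)
 31  00111000010011→0 (1)
 32  01110000100111→0 (0)
 33  11100001001110→1 (0)
 34  11000010011100→1 (0)
 35  10000100111000→1 (0)
 36  00001001110000→0 (0)
 37  00010011100000→0 (1)
 38  00100111000001→0 (1)
 39  01001110000011→0 (0)
 40  10011100000110→1 (1)
 41  00111000001101→0 (1)
 42  01110000011011→0 (0)
 43  11100000110110→1 (0)
 44  11000001101100→1 (0)
 45  10000011011000→1 (1)
 46  00000110110001→0 (1)
 47  00001101100011→0 (1)
 48  00011011000111→0 (1)
 49  00110110001111→0 (0)
 50  01101100011110→0 (0)
 51  11011000111100→1 (1)
 52  10110001111001→1 (0)
 53  01100011110010→0 (1)
 54  11000111100101→1 (1)
 55  10001111001011→1 (0)
 56  00011110010110→0 (0)
 57  00111100101100→0 (0)
 58  01111001011000→0 (0)
 59  11110010110000→1 (1)
 60  11100101100001→1 (1)
 61  11001011000011→1 (0)
 62  10010110000110→1 (1)
 63  00101100001101→0 (1)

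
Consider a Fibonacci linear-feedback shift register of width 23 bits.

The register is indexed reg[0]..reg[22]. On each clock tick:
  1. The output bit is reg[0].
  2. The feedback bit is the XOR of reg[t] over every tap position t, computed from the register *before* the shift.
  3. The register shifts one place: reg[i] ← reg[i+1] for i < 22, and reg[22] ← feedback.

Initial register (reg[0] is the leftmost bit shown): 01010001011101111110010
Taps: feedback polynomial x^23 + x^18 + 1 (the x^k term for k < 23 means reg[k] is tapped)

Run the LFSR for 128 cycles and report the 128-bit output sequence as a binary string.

01010001011101111110010110001110100110110001001110000001001111111101100111001100000111110100100111010110100010101100010110000001

k : reg_k → out_k, fb_k
0: 01010001011101111110010 → 0, fb=1
1: 10100010111011111100101 → 1, fb=1
2: 01000101110111111001011 → 0, fb=0
3: 10001011101111110010110 → 1, fb=0
4: 00010111011111100101100 → 0, fb=0
5: 00101110111111001011000 → 0, fb=1
6: 01011101111110010110001 → 0, fb=1
7: 10111011111100101100011 → 1, fb=1
8: 01110111111001011000111 → 0, fb=0
9: 11101111110010110001110 → 1, fb=1
10: 11011111100101100011101 → 1, fb=0
11: 10111111001011000111010 → 1, fb=0
12: 01111110010110001110100 → 0, fb=1
13: 11111100101100011101001 → 1, fb=1
14: 11111001011000111010011 → 1, fb=0
15: 11110010110001110100110 → 1, fb=1
16: 11100101100011101001101 → 1, fb=1
17: 11001011000111010011011 → 1, fb=0
18: 10010110001110100110110 → 1, fb=0
19: 00101100011101001101100 → 0, fb=0
20: 01011000111010011011000 → 0, fb=1
21: 10110001110100110110001 → 1, fb=0
22: 01100011101001101100010 → 0, fb=0
23: 11000111010011011000100 → 1, fb=1
24: 10001110100110110001001 → 1, fb=1
25: 00011101001101100010011 → 0, fb=1
26: 00111010011011000100111 → 0, fb=0
27: 01110100110110001001110 → 0, fb=0
28: 11101001101100010011100 → 1, fb=0
29: 11010011011000100111000 → 1, fb=0
30: 10100110110001001110000 → 1, fb=0
31: 01001101100010011100000 → 0, fb=0
32: 10011011000100111000000 → 1, fb=1
33: 00110110001001110000001 → 0, fb=0
34: 01101100010011100000010 → 0, fb=0
35: 11011000100111000000100 → 1, fb=1
36: 10110001001110000001001 → 1, fb=1
37: 01100010011100000010011 → 0, fb=1
38: 11000100111000000100111 → 1, fb=1
39: 10001001110000001001111 → 1, fb=1
40: 00010011100000010011111 → 0, fb=1
41: 00100111000000100111111 → 0, fb=1
42: 01001110000001001111111 → 0, fb=1
43: 10011100000010011111111 → 1, fb=0
44: 00111000000100111111110 → 0, fb=1
45: 01110000001001111111101 → 0, fb=1
46: 11100000010011111111011 → 1, fb=0
47: 11000000100111111110110 → 1, fb=0
48: 10000001001111111101100 → 1, fb=1
49: 00000010011111111011001 → 0, fb=1
50: 00000100111111110110011 → 0, fb=1
51: 00001001111111101100111 → 0, fb=0
52: 00010011111111011001110 → 0, fb=0
53: 00100111111110110011100 → 0, fb=1
54: 01001111111101100111001 → 0, fb=1
55: 10011111111011001110011 → 1, fb=0
56: 00111111110110011100110 → 0, fb=0
57: 01111111101100111001100 → 0, fb=0
58: 11111111011001110011000 → 1, fb=0
59: 11111110110011100110000 → 1, fb=0
60: 11111101100111001100000 → 1, fb=1
61: 11111011001110011000001 → 1, fb=1
62: 11110110011100110000011 → 1, fb=1
63: 11101100111001100000111 → 1, fb=1
64: 11011001110011000001111 → 1, fb=1
65: 10110011100110000011111 → 1, fb=0
66: 01100111001100000111110 → 0, fb=1
67: 11001110011000001111101 → 1, fb=0
68: 10011100110000011111010 → 1, fb=0
69: 00111001100000111110100 → 0, fb=1
70: 01110011000001111101001 → 0, fb=0
71: 11100110000011111010010 → 1, fb=0
72: 11001100000111110100100 → 1, fb=1
73: 10011000001111101001001 → 1, fb=1
74: 00110000011111010010011 → 0, fb=1
75: 01100000111110100100111 → 0, fb=0
76: 11000001111101001001110 → 1, fb=1
77: 10000011111010010011101 → 1, fb=0
78: 00000111110100100111010 → 0, fb=1
79: 00001111101001001110101 → 0, fb=1
80: 00011111010010011101011 → 0, fb=0
81: 00111110100100111010110 → 0, fb=1
82: 01111101001001110101101 → 0, fb=0
83: 11111010010011101011010 → 1, fb=0
84: 11110100100111010110100 → 1, fb=0
85: 11101001001110101101000 → 1, fb=1
86: 11010010011101011010001 → 1, fb=0
87: 10100100111010110100010 → 1, fb=1
88: 01001001110101101000101 → 0, fb=0
89: 10010011101011010001010 → 1, fb=1
90: 00100111010110100010101 → 0, fb=1
91: 01001110101101000101011 → 0, fb=0
92: 10011101011010001010110 → 1, fb=0
93: 00111010110100010101100 → 0, fb=0
94: 01110101101000101011000 → 0, fb=1
95: 11101011010001010110001 → 1, fb=0
96: 11010110100010101100010 → 1, fb=1
97: 10101101000101011000101 → 1, fb=1
98: 01011010001010110001011 → 0, fb=0
99: 10110100010101100010110 → 1, fb=0
100: 01101000101011000101100 → 0, fb=0
101: 11010001010110001011000 → 1, fb=0
102: 10100010101100010110000 → 1, fb=0
103: 01000101011000101100000 → 0, fb=0
104: 10001010110001011000000 → 1, fb=1
105: 00010101100010110000001 → 0, fb=0
106: 00101011000101100000010 → 0, fb=0
107: 01010110001011000000100 → 0, fb=0
108: 10101100010110000001000 → 1, fb=1
109: 01011000101100000010001 → 0, fb=1
110: 10110001011000000100011 → 1, fb=1
111: 01100010110000001000111 → 0, fb=0
112: 11000101100000010001110 → 1, fb=1
113: 10001011000000100011101 → 1, fb=0
114: 00010110000001000111010 → 0, fb=1
115: 00101100000010001110101 → 0, fb=1
116: 01011000000100011101011 → 0, fb=0
117: 10110000001000111010110 → 1, fb=0
118: 01100000010001110101100 → 0, fb=0
119: 11000000100011101011000 → 1, fb=0
120: 10000001000111010110000 → 1, fb=0
121: 00000010001110101100000 → 0, fb=0
122: 00000100011101011000000 → 0, fb=0
123: 00001000111010110000000 → 0, fb=0
124: 00010001110101100000000 → 0, fb=0
125: 00100011101011000000000 → 0, fb=0
126: 01000111010110000000000 → 0, fb=0
127: 10001110101100000000000 → 1, fb=1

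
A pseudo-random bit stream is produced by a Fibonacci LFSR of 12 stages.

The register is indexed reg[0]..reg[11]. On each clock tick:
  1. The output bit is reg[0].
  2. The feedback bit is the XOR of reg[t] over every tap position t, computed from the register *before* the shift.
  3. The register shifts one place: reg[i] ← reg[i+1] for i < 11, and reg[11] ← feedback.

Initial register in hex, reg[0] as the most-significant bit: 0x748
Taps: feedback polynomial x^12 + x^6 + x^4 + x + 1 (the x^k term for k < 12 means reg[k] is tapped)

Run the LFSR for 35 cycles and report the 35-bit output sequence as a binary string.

step | reg (before) | out | fb
   0 | 011101001000 | 0 | 1
   1 | 111010010001 | 1 | 1
   2 | 110100100011 | 1 | 1
   3 | 101001000111 | 1 | 1
   4 | 010010001111 | 0 | 0
   5 | 100100011110 | 1 | 1
   6 | 001000111101 | 0 | 1
   7 | 010001111011 | 0 | 0
   8 | 100011110110 | 1 | 1
   9 | 000111101101 | 0 | 0
  10 | 001111011010 | 0 | 1
  11 | 011110110101 | 0 | 1
  12 | 111101101011 | 1 | 1
  13 | 111011010111 | 1 | 1
  14 | 110110101111 | 1 | 0
  15 | 101101011110 | 1 | 1
  16 | 011010111101 | 0 | 1
  17 | 110101111011 | 1 | 1
  18 | 101011110111 | 1 | 1
  19 | 010111101111 | 0 | 1
  20 | 101111011111 | 1 | 0
  21 | 011110111110 | 0 | 1
  22 | 111101111101 | 1 | 1
  23 | 111011111011 | 1 | 0
  24 | 110111110110 | 1 | 0
  25 | 101111101100 | 1 | 1
  26 | 011111011001 | 0 | 0
  27 | 111110110010 | 1 | 0
  28 | 111101100100 | 1 | 1
  29 | 111011001001 | 1 | 1
  30 | 110110010011 | 1 | 1
  31 | 101100100111 | 1 | 0
  32 | 011001001110 | 0 | 1
  33 | 110010011101 | 1 | 1
  34 | 100100111011 | 1 | 0

01110100100011110110101111011111011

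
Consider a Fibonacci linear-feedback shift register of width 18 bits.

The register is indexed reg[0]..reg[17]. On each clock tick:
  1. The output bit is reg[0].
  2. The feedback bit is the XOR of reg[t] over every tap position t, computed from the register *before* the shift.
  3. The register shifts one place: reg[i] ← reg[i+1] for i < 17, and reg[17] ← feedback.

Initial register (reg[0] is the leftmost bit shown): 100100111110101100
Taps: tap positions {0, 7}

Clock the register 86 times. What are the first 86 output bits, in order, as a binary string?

step | reg (before) | out | fb
   0 | 100100111110101100 | 1 | 0
   1 | 001001111101011000 | 0 | 1
   2 | 010011111010110001 | 0 | 1
   3 | 100111110101100011 | 1 | 0
   4 | 001111101011000110 | 0 | 0
   5 | 011111010110001100 | 0 | 1
   6 | 111110101100011001 | 1 | 1
   7 | 111101011000110011 | 1 | 0
   8 | 111010110001100110 | 1 | 0
   9 | 110101100011001100 | 1 | 1
  10 | 101011000110011001 | 1 | 1
  11 | 010110001100110011 | 0 | 0
  12 | 101100011001100110 | 1 | 0
  13 | 011000110011001100 | 0 | 1
  14 | 110001100110011001 | 1 | 1
  15 | 100011001100110011 | 1 | 1
  16 | 000110011001100111 | 0 | 1
  17 | 001100110011001111 | 0 | 1
  18 | 011001100110011111 | 0 | 0
  19 | 110011001100111110 | 1 | 1
  20 | 100110011001111101 | 1 | 0
  21 | 001100110011111010 | 0 | 1
  22 | 011001100111110101 | 0 | 0
  23 | 110011001111101010 | 1 | 1
  24 | 100110011111010101 | 1 | 0
  25 | 001100111110101010 | 0 | 1
  26 | 011001111101010101 | 0 | 1
  27 | 110011111010101011 | 1 | 0
  28 | 100111110101010110 | 1 | 0
  29 | 001111101010101100 | 0 | 0
  30 | 011111010101011000 | 0 | 1
  31 | 111110101010110001 | 1 | 1
  32 | 111101010101100011 | 1 | 0
  33 | 111010101011000110 | 1 | 1
  34 | 110101010110001101 | 1 | 0
  35 | 101010101100011010 | 1 | 1
  36 | 010101011000110101 | 0 | 1
  37 | 101010110001101011 | 1 | 0
  38 | 010101100011010110 | 0 | 0
  39 | 101011000110101100 | 1 | 1
  40 | 010110001101011001 | 0 | 0
  41 | 101100011010110010 | 1 | 0
  42 | 011000110101100100 | 0 | 1
  43 | 110001101011001001 | 1 | 1
  44 | 100011010110010011 | 1 | 0
  45 | 000110101100100110 | 0 | 0
  46 | 001101011001001100 | 0 | 1
  47 | 011010110010011001 | 0 | 1
  48 | 110101100100110011 | 1 | 1
  49 | 101011001001100111 | 1 | 1
  50 | 010110010011001111 | 0 | 1
  51 | 101100100110011111 | 1 | 1
  52 | 011001001100111111 | 0 | 0
  53 | 110010011001111110 | 1 | 0
  54 | 100100110011111100 | 1 | 0
  55 | 001001100111111000 | 0 | 0
  56 | 010011001111110000 | 0 | 0
  57 | 100110011111100000 | 1 | 0
  58 | 001100111111000000 | 0 | 1
  59 | 011001111110000001 | 0 | 1
  60 | 110011111100000011 | 1 | 0
  61 | 100111111000000110 | 1 | 0
  62 | 001111110000001100 | 0 | 1
  63 | 011111100000011001 | 0 | 0
  64 | 111111000000110010 | 1 | 1
  65 | 111110000001100101 | 1 | 1
  66 | 111100000011001011 | 1 | 1
  67 | 111000000110010111 | 1 | 1
  68 | 110000001100101111 | 1 | 1
  69 | 100000011001011111 | 1 | 0
  70 | 000000110010111110 | 0 | 1
  71 | 000001100101111101 | 0 | 0
  72 | 000011001011111010 | 0 | 0
  73 | 000110010111110100 | 0 | 1
  74 | 001100101111101001 | 0 | 0
  75 | 011001011111010010 | 0 | 1
  76 | 110010111110100101 | 1 | 0
  77 | 100101111101001010 | 1 | 0
  78 | 001011111010010100 | 0 | 1
  79 | 010111110100101001 | 0 | 1
  80 | 101111101001010011 | 1 | 1
  81 | 011111010010100111 | 0 | 1
  82 | 111110100101001111 | 1 | 1
  83 | 111101001010011111 | 1 | 1
  84 | 111010010100111111 | 1 | 0
  85 | 110100101001111110 | 1 | 1

10010011111010110001100110011001111101010101100011010110010011001111110000001100101111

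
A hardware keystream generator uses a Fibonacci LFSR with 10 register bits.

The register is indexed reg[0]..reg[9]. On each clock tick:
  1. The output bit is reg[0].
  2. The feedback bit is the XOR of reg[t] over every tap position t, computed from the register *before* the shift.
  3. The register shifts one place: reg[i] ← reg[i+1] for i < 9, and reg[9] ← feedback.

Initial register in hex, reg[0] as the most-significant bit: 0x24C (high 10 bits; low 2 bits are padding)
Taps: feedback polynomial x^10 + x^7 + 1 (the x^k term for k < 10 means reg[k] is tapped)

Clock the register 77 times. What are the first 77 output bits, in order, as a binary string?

00100100110100110101111100110001111100100011101111110000111000000011111111110

tick  register→output (feedback)
  0  0010010011→0 (0)
  1  0100100110→0 (1)
  2  1001001101→1 (0)
  3  0010011010→0 (0)
  4  0100110100→0 (1)
  5  1001101001→1 (1)
  6  0011010011→0 (0)
  7  0110100110→0 (1)
  8  1101001101→1 (0)
  9  1010011010→1 (1)
 10  0100110101→0 (1)
 11  1001101011→1 (1)
 12  0011010111→0 (1)
 13  0110101111→0 (1)
 14  1101011111→1 (0)
 15  1010111110→1 (0)
 16  0101111100→0 (1)
 17  1011111001→1 (1)
 18  0111110011→0 (0)
 19  1111100110→1 (0)
 20  1111001100→1 (0)
 21  1110011000→1 (1)
 22  1100110001→1 (1)
 23  1001100011→1 (1)
 24  0011000111→0 (1)
 25  0110001111→0 (1)
 26  1100011111→1 (0)
 27  1000111110→1 (0)
 28  0001111100→0 (1)
 29  0011111001→0 (0)
 30  0111110010→0 (0)
 31  1111100100→1 (0)
 32  1111001000→1 (1)
 33  1110010001→1 (1)
 34  1100100011→1 (1)
 35  1001000111→1 (0)
 36  0010001110→0 (1)
 37  0100011101→0 (1)
 38  1000111011→1 (1)
 39  0001110111→0 (1)
 40  0011101111→0 (1)
 41  0111011111→0 (1)
 42  1110111111→1 (0)
 43  1101111110→1 (0)
 44  1011111100→1 (0)
 45  0111111000→0 (0)
 46  1111110000→1 (1)
 47  1111100001→1 (1)
 48  1111000011→1 (1)
 49  1110000111→1 (0)
 50  1100001110→1 (0)
 51  1000011100→1 (0)
 52  0000111000→0 (0)
 53  0001110000→0 (0)
 54  0011100000→0 (0)
 55  0111000000→0 (0)
 56  1110000000→1 (1)
 57  1100000001→1 (1)
 58  1000000011→1 (1)
 59  0000000111→0 (1)
 60  0000001111→0 (1)
 61  0000011111→0 (1)
 62  0000111111→0 (1)
 63  0001111111→0 (1)
 64  0011111111→0 (1)
 65  0111111111→0 (1)
 66  1111111111→1 (0)
 67  1111111110→1 (0)
 68  1111111100→1 (0)
 69  1111111000→1 (1)
 70  1111110001→1 (1)
 71  1111100011→1 (1)
 72  1111000111→1 (0)
 73  1110001110→1 (0)
 74  1100011100→1 (0)
 75  1000111000→1 (1)
 76  0001110001→0 (0)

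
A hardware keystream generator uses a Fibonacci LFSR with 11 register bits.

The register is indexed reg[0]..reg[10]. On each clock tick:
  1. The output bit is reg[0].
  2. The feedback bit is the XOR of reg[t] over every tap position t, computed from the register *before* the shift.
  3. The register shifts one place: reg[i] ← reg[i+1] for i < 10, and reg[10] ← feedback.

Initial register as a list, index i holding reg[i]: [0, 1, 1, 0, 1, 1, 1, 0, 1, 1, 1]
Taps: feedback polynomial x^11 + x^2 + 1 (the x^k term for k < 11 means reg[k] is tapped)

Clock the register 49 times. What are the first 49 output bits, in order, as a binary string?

step | reg (before) | out | fb
   0 | 01101110111 | 0 | 1
   1 | 11011101111 | 1 | 1
   2 | 10111011111 | 1 | 0
   3 | 01110111110 | 0 | 1
   4 | 11101111101 | 1 | 0
   5 | 11011111010 | 1 | 1
   6 | 10111110101 | 1 | 0
   7 | 01111101010 | 0 | 1
   8 | 11111010101 | 1 | 0
   9 | 11110101010 | 1 | 0
  10 | 11101010100 | 1 | 0
  11 | 11010101000 | 1 | 1
  12 | 10101010001 | 1 | 0
  13 | 01010100010 | 0 | 0
  14 | 10101000100 | 1 | 0
  15 | 01010001000 | 0 | 0
  16 | 10100010000 | 1 | 0
  17 | 01000100000 | 0 | 0
  18 | 10001000000 | 1 | 1
  19 | 00010000001 | 0 | 0
  20 | 00100000010 | 0 | 1
  21 | 01000000101 | 0 | 0
  22 | 10000001010 | 1 | 1
  23 | 00000010101 | 0 | 0
  24 | 00000101010 | 0 | 0
  25 | 00001010100 | 0 | 0
  26 | 00010101000 | 0 | 0
  27 | 00101010000 | 0 | 1
  28 | 01010100001 | 0 | 0
  29 | 10101000010 | 1 | 0
  30 | 01010000100 | 0 | 0
  31 | 10100001000 | 1 | 0
  32 | 01000010000 | 0 | 0
  33 | 10000100000 | 1 | 1
  34 | 00001000001 | 0 | 0
  35 | 00010000010 | 0 | 0
  36 | 00100000100 | 0 | 1
  37 | 01000001001 | 0 | 0
  38 | 10000010010 | 1 | 1
  39 | 00000100101 | 0 | 0
  40 | 00001001010 | 0 | 0
  41 | 00010010100 | 0 | 0
  42 | 00100101000 | 0 | 1
  43 | 01001010001 | 0 | 0
  44 | 10010100010 | 1 | 1
  45 | 00101000101 | 0 | 1
  46 | 01010001011 | 0 | 0
  47 | 10100010110 | 1 | 0
  48 | 01000101100 | 0 | 0

0110111011111010101000100000010101000010000010010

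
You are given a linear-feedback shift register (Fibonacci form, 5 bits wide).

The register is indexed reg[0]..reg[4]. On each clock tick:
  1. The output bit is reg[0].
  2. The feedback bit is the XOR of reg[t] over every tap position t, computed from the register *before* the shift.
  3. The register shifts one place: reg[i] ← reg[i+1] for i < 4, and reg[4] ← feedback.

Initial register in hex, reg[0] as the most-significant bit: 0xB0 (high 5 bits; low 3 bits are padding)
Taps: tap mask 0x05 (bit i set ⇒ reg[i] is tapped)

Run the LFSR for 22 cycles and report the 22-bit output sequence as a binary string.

tick  register→output (feedback)
  0  10110→1 (0)
  1  01100→0 (1)
  2  11001→1 (1)
  3  10011→1 (1)
  4  00111→0 (1)
  5  01111→0 (1)
  6  11111→1 (0)
  7  11110→1 (0)
  8  11100→1 (0)
  9  11000→1 (1)
 10  10001→1 (1)
 11  00011→0 (0)
 12  00110→0 (1)
 13  01101→0 (1)
 14  11011→1 (1)
 15  10111→1 (0)
 16  01110→0 (1)
 17  11101→1 (0)
 18  11010→1 (1)
 19  10101→1 (0)
 20  01010→0 (0)
 21  10100→1 (0)

1011001111100011011101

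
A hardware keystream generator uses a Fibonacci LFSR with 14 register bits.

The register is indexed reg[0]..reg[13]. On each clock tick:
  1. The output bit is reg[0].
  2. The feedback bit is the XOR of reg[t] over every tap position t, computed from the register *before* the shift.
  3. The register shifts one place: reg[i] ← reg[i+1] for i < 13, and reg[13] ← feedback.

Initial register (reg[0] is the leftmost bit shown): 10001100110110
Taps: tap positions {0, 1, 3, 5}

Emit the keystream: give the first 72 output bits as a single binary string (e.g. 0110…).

k : reg_k → out_k, fb_k
0: 10001100110110 → 1, fb=0
1: 00011001101100 → 0, fb=1
2: 00110011011001 → 0, fb=1
3: 01100110110011 → 0, fb=0
4: 11001101100110 → 1, fb=1
5: 10011011001101 → 1, fb=0
6: 00110110011010 → 0, fb=0
7: 01101100110100 → 0, fb=0
8: 11011001101000 → 1, fb=1
9: 10110011010001 → 1, fb=0
10: 01100110100010 → 0, fb=0
11: 11001101000100 → 1, fb=1
12: 10011010001001 → 1, fb=0
13: 00110100010010 → 0, fb=0
14: 01101000100100 → 0, fb=1
15: 11010001001001 → 1, fb=1
16: 10100010010011 → 1, fb=1
17: 01000100100111 → 0, fb=0
18: 10001001001110 → 1, fb=1
19: 00010010011101 → 0, fb=1
20: 00100100111011 → 0, fb=1
21: 01001001110111 → 0, fb=1
22: 10010011101111 → 1, fb=0
23: 00100111011110 → 0, fb=1
24: 01001110111101 → 0, fb=0
25: 10011101111010 → 1, fb=1
26: 00111011110101 → 0, fb=1
27: 01110111101011 → 0, fb=1
28: 11101111010111 → 1, fb=1
29: 11011110101111 → 1, fb=0
30: 10111101011110 → 1, fb=1
31: 01111010111101 → 0, fb=0
32: 11110101111010 → 1, fb=0
33: 11101011110100 → 1, fb=0
34: 11010111101000 → 1, fb=0
35: 10101111010000 → 1, fb=0
36: 01011110100000 → 0, fb=1
37: 10111101000001 → 1, fb=1
38: 01111010000011 → 0, fb=0
39: 11110100000110 → 1, fb=0
40: 11101000001100 → 1, fb=0
41: 11010000011000 → 1, fb=1
42: 10100000110001 → 1, fb=1
43: 01000001100011 → 0, fb=1
44: 10000011000111 → 1, fb=1
45: 00000110001111 → 0, fb=1
46: 00001100011111 → 0, fb=1
47: 00011000111111 → 0, fb=1
48: 00110001111111 → 0, fb=1
49: 01100011111111 → 0, fb=1
50: 11000111111111 → 1, fb=1
51: 10001111111111 → 1, fb=0
52: 00011111111110 → 0, fb=0
53: 00111111111100 → 0, fb=0
54: 01111111111000 → 0, fb=1
55: 11111111110001 → 1, fb=0
56: 11111111100010 → 1, fb=0
57: 11111111000100 → 1, fb=0
58: 11111110001000 → 1, fb=0
59: 11111100010000 → 1, fb=0
60: 11111000100000 → 1, fb=1
61: 11110001000001 → 1, fb=1
62: 11100010000011 → 1, fb=0
63: 11000100000110 → 1, fb=1
64: 10001000001101 → 1, fb=1
65: 00010000011011 → 0, fb=1
66: 00100000110111 → 0, fb=0
67: 01000001101110 → 0, fb=1
68: 10000011011101 → 1, fb=1
69: 00000110111011 → 0, fb=1
70: 00001101110111 → 0, fb=1
71: 00011011101111 → 0, fb=1

100011001101100110100010010011101111010111101000001100011111111110001000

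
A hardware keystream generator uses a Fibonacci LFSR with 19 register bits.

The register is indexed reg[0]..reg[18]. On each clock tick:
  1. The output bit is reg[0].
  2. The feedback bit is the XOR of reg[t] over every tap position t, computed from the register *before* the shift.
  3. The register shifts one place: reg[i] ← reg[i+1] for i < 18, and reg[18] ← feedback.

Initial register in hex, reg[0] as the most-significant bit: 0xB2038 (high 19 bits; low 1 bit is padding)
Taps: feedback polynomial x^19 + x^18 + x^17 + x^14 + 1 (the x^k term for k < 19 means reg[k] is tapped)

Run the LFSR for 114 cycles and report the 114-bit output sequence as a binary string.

101100100000001110001110111100100101100110101111010000011001011100011011111001111100101011100010010101001001011001

k : reg_k → out_k, fb_k
0: 1011001000000011100 → 1, fb=0
1: 0110010000000111000 → 0, fb=1
2: 1100100000001110001 → 1, fb=1
3: 1001000000011100011 → 1, fb=1
4: 0010000000111000111 → 0, fb=0
5: 0100000001110001110 → 0, fb=1
6: 1000000011100011101 → 1, fb=1
7: 0000000111000111011 → 0, fb=1
8: 0000001110001110111 → 0, fb=1
9: 0000011100011101111 → 0, fb=0
10: 0000111000111011110 → 0, fb=0
11: 0001110001110111100 → 0, fb=1
12: 0011100011101111001 → 0, fb=0
13: 0111000111011110010 → 0, fb=0
14: 1110001110111100100 → 1, fb=1
15: 1100011101111001001 → 1, fb=0
16: 1000111011110010010 → 1, fb=1
17: 0001110111100100101 → 0, fb=1
18: 0011101111001001011 → 0, fb=0
19: 0111011110010010110 → 0, fb=0
20: 1110111100100101100 → 1, fb=1
21: 1101111001001011001 → 1, fb=1
22: 1011110010010110011 → 1, fb=0
23: 0111100100101100110 → 0, fb=1
24: 1111001001011001101 → 1, fb=0
25: 1110010010110011010 → 1, fb=1
26: 1100100101100110101 → 1, fb=1
27: 1001001011001101011 → 1, fb=1
28: 0010010110011010111 → 0, fb=1
29: 0100101100110101111 → 0, fb=0
30: 1001011001101011110 → 1, fb=1
31: 0010110011010111101 → 0, fb=0
32: 0101100110101111010 → 0, fb=0
33: 1011001101011110100 → 1, fb=0
34: 0110011010111101000 → 0, fb=0
35: 1100110101111010000 → 1, fb=0
36: 1001101011110100000 → 1, fb=1
37: 0011010111101000001 → 0, fb=1
38: 0110101111010000011 → 0, fb=0
39: 1101011110100000110 → 1, fb=0
40: 1010111101000001100 → 1, fb=1
41: 0101111010000011001 → 0, fb=0
42: 1011110100000110010 → 1, fb=1
43: 0111101000001100101 → 0, fb=1
44: 1111010000011001011 → 1, fb=1
45: 1110100000110010111 → 1, fb=0
46: 1101000001100101110 → 1, fb=0
47: 1010000011001011100 → 1, fb=0
48: 0100000110010111000 → 0, fb=1
49: 1000001100101110001 → 1, fb=1
50: 0000011001011100011 → 0, fb=0
51: 0000110010111000110 → 0, fb=1
52: 0001100101110001101 → 0, fb=1
53: 0011001011100011011 → 0, fb=1
54: 0110010111000110111 → 0, fb=1
55: 1100101110001101111 → 1, fb=1
56: 1001011100011011111 → 1, fb=0
57: 0010111000110111110 → 0, fb=0
58: 0101110001101111100 → 0, fb=1
59: 1011100011011111001 → 1, fb=1
60: 0111000110111110011 → 0, fb=1
61: 1110001101111100111 → 1, fb=1
62: 1100011011111001111 → 1, fb=1
63: 1000110111110011111 → 1, fb=0
64: 0001101111100111110 → 0, fb=0
65: 0011011111001111100 → 0, fb=1
66: 0110111110011111001 → 0, fb=0
67: 1101111100111110010 → 1, fb=1
68: 1011111001111100101 → 1, fb=0
69: 0111110011111001010 → 0, fb=1
70: 1111100111110010101 → 1, fb=1
71: 1111001111100101011 → 1, fb=1
72: 1110011111001010111 → 1, fb=0
73: 1100111110010101110 → 1, fb=0
74: 1001111100101011100 → 1, fb=0
75: 0011111001010111000 → 0, fb=1
76: 0111110010101110001 → 0, fb=0
77: 1111100101011100010 → 1, fb=0
78: 1111001010111000100 → 1, fb=1
79: 1110010101110001001 → 1, fb=0
80: 1100101011100010010 → 1, fb=1
81: 1001010111000100101 → 1, fb=0
82: 0010101110001001010 → 0, fb=1
83: 0101011100010010101 → 0, fb=0
84: 1010111000100101010 → 1, fb=0
85: 0101110001001010100 → 0, fb=1
86: 1011100010010101001 → 1, fb=0
87: 0111000100101010010 → 0, fb=0
88: 1110001001010100100 → 1, fb=1
89: 1100010010101001001 → 1, fb=0
90: 1000100101010010010 → 1, fb=1
91: 0001001010100100101 → 0, fb=1
92: 0010010101001001011 → 0, fb=0
93: 0100101010010010110 → 0, fb=0
94: 1001010100100101100 → 1, fb=1
95: 0010101001001011001 → 0, fb=0
96: 0101010010010110010 → 0, fb=0
97: 1010100100101100100 → 1, fb=1
98: 0101001001011001001 → 0, fb=1
99: 1010010010110010011 → 1, fb=0
100: 0100100101100100110 → 0, fb=1
101: 1001001011001001101 → 1, fb=0
102: 0010010110010011010 → 0, fb=0
103: 0100101100100110100 → 0, fb=1
104: 1001011001001101001 → 1, fb=0
105: 0010110010011010010 → 0, fb=0
106: 0101100100110100100 → 0, fb=0
107: 1011001001101001000 → 1, fb=1
108: 0110010011010010001 → 0, fb=0
109: 1100100110100100010 → 1, fb=0
110: 1001001101001000100 → 1, fb=1
111: 0010011010010001001 → 0, fb=1
112: 0100110100100010011 → 0, fb=1
113: 1001101001000100111 → 1, fb=1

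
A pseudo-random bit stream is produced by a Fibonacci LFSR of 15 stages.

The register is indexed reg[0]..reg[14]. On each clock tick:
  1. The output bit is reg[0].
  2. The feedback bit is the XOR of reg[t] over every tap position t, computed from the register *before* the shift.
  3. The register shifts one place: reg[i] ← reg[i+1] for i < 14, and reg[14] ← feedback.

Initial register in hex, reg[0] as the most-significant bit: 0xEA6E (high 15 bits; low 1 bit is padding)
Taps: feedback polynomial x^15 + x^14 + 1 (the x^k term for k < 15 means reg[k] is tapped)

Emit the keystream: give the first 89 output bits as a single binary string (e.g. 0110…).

11101010011011101001100010010110001000011100100001111101000111110101001111010100110001010

step | reg (before) | out | fb
   0 | 111010100110111 | 1 | 0
   1 | 110101001101110 | 1 | 1
   2 | 101010011011101 | 1 | 0
   3 | 010100110111010 | 0 | 0
   4 | 101001101110100 | 1 | 1
   5 | 010011011101001 | 0 | 1
   6 | 100110111010011 | 1 | 0
   7 | 001101110100110 | 0 | 0
   8 | 011011101001100 | 0 | 0
   9 | 110111010011000 | 1 | 1
  10 | 101110100110001 | 1 | 0
  11 | 011101001100010 | 0 | 0
  12 | 111010011000100 | 1 | 1
  13 | 110100110001001 | 1 | 0
  14 | 101001100010010 | 1 | 1
  15 | 010011000100101 | 0 | 1
  16 | 100110001001011 | 1 | 0
  17 | 001100010010110 | 0 | 0
  18 | 011000100101100 | 0 | 0
  19 | 110001001011000 | 1 | 1
  20 | 100010010110001 | 1 | 0
  21 | 000100101100010 | 0 | 0
  22 | 001001011000100 | 0 | 0
  23 | 010010110001000 | 0 | 0
  24 | 100101100010000 | 1 | 1
  25 | 001011000100001 | 0 | 1
  26 | 010110001000011 | 0 | 1
  27 | 101100010000111 | 1 | 0
  28 | 011000100001110 | 0 | 0
  29 | 110001000011100 | 1 | 1
  30 | 100010000111001 | 1 | 0
  31 | 000100001110010 | 0 | 0
  32 | 001000011100100 | 0 | 0
  33 | 010000111001000 | 0 | 0
  34 | 100001110010000 | 1 | 1
  35 | 000011100100001 | 0 | 1
  36 | 000111001000011 | 0 | 1
  37 | 001110010000111 | 0 | 1
  38 | 011100100001111 | 0 | 1
  39 | 111001000011111 | 1 | 0
  40 | 110010000111110 | 1 | 1
  41 | 100100001111101 | 1 | 0
  42 | 001000011111010 | 0 | 0
  43 | 010000111110100 | 0 | 0
  44 | 100001111101000 | 1 | 1
  45 | 000011111010001 | 0 | 1
  46 | 000111110100011 | 0 | 1
  47 | 001111101000111 | 0 | 1
  48 | 011111010001111 | 0 | 1
  49 | 111110100011111 | 1 | 0
  50 | 111101000111110 | 1 | 1
  51 | 111010001111101 | 1 | 0
  52 | 110100011111010 | 1 | 1
  53 | 101000111110101 | 1 | 0
  54 | 010001111101010 | 0 | 0
  55 | 100011111010100 | 1 | 1
  56 | 000111110101001 | 0 | 1
  57 | 001111101010011 | 0 | 1
  58 | 011111010100111 | 0 | 1
  59 | 111110101001111 | 1 | 0
  60 | 111101010011110 | 1 | 1
  61 | 111010100111101 | 1 | 0
  62 | 110101001111010 | 1 | 1
  63 | 101010011110101 | 1 | 0
  64 | 010100111101010 | 0 | 0
  65 | 101001111010100 | 1 | 1
  66 | 010011110101001 | 0 | 1
  67 | 100111101010011 | 1 | 0
  68 | 001111010100110 | 0 | 0
  69 | 011110101001100 | 0 | 0
  70 | 111101010011000 | 1 | 1
  71 | 111010100110001 | 1 | 0
  72 | 110101001100010 | 1 | 1
  73 | 101010011000101 | 1 | 0
  74 | 010100110001010 | 0 | 0
  75 | 101001100010100 | 1 | 1
  76 | 010011000101001 | 0 | 1
  77 | 100110001010011 | 1 | 0
  78 | 001100010100110 | 0 | 0
  79 | 011000101001100 | 0 | 0
  80 | 110001010011000 | 1 | 1
  81 | 100010100110001 | 1 | 0
  82 | 000101001100010 | 0 | 0
  83 | 001010011000100 | 0 | 0
  84 | 010100110001000 | 0 | 0
  85 | 101001100010000 | 1 | 1
  86 | 010011000100001 | 0 | 1
  87 | 100110001000011 | 1 | 0
  88 | 001100010000110 | 0 | 0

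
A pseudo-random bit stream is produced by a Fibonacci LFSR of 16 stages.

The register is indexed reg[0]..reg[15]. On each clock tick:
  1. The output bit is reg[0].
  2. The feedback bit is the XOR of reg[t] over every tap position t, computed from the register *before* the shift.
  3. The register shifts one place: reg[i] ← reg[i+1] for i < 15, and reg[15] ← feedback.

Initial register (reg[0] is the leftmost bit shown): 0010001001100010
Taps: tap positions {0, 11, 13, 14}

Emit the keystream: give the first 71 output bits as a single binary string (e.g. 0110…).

00100010011000101101100111101010010101001110101011100110101000110100010

step | reg (before) | out | fb
   0 | 0010001001100010 | 0 | 1
   1 | 0100010011000101 | 0 | 1
   2 | 1000100110001011 | 1 | 0
   3 | 0001001100010110 | 0 | 1
   4 | 0010011000101101 | 0 | 1
   5 | 0100110001011011 | 0 | 0
   6 | 1001100010110110 | 1 | 0
   7 | 0011000101101100 | 0 | 1
   8 | 0110001011011001 | 0 | 1
   9 | 1100010110110011 | 1 | 1
  10 | 1000101101100111 | 1 | 1
  11 | 0001011011001111 | 0 | 0
  12 | 0010110110011110 | 0 | 1
  13 | 0101101100111101 | 0 | 0
  14 | 1011011001111010 | 1 | 1
  15 | 0110110011110101 | 0 | 0
  16 | 1101100111101010 | 1 | 0
  17 | 1011001111010100 | 1 | 1
  18 | 0110011110101001 | 0 | 0
  19 | 1100111101010010 | 1 | 1
  20 | 1001111010100101 | 1 | 0
  21 | 0011110101001010 | 0 | 1
  22 | 0111101010010101 | 0 | 0
  23 | 1111010100101010 | 1 | 0
  24 | 1110101001010100 | 1 | 1
  25 | 1101010010101001 | 1 | 1
  26 | 1010100101010011 | 1 | 1
  27 | 0101001010100111 | 0 | 0
  28 | 1010010101001110 | 1 | 1
  29 | 0100101010011101 | 0 | 0
  30 | 1001010100111010 | 1 | 1
  31 | 0010101001110101 | 0 | 0
  32 | 0101010011101010 | 0 | 1
  33 | 1010100111010101 | 1 | 1
  34 | 0101001110101011 | 0 | 1
  35 | 1010011101010111 | 1 | 0
  36 | 0100111010101110 | 0 | 0
  37 | 1001110101011100 | 1 | 1
  38 | 0011101010111001 | 0 | 1
  39 | 0111010101110011 | 0 | 0
  40 | 1110101011100110 | 1 | 1
  41 | 1101010111001101 | 1 | 0
  42 | 1010101110011010 | 1 | 1
  43 | 0101011100110101 | 0 | 0
  44 | 1010111001101010 | 1 | 0
  45 | 0101110011010100 | 0 | 0
  46 | 1011100110101000 | 1 | 1
  47 | 0111001101010001 | 0 | 1
  48 | 1110011010100011 | 1 | 0
  49 | 1100110101000110 | 1 | 1
  50 | 1001101010001101 | 1 | 0
  51 | 0011010100011010 | 0 | 0
  52 | 0110101000110100 | 0 | 0
  53 | 1101010001101000 | 1 | 1
  54 | 1010100011010001 | 1 | 0
  55 | 0101000110100010 | 0 | 1
  56 | 1010001101000101 | 1 | 0
  57 | 0100011010001010 | 0 | 1
  58 | 1000110100010101 | 1 | 1
  59 | 0001101000101011 | 0 | 1
  60 | 0011010001010111 | 0 | 1
  61 | 0110100010101111 | 0 | 0
  62 | 1101000101011110 | 1 | 0
  63 | 1010001010111100 | 1 | 1
  64 | 0100010101111001 | 0 | 1
  65 | 1000101011110011 | 1 | 1
  66 | 0001010111100111 | 0 | 0
  67 | 0010101111001110 | 0 | 0
  68 | 0101011110011100 | 0 | 0
  69 | 1010111100111000 | 1 | 0
  70 | 0101111001110000 | 0 | 1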